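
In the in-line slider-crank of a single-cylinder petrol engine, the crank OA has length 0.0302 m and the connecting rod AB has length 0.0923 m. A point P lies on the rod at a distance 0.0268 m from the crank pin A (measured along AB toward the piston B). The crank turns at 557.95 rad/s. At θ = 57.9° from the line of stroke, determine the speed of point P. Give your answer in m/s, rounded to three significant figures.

16.3

ω = 558 rad/s.  Crank-pin speed |V_A| = rω = 16.85 m/s, perpendicular to OA.
Rod angle: sinφ = −(r/L) sinθ ⇒ φ = -16.092°; ω_rod = −rω cosθ/√(L²−r²sin²θ) = -100.97 rad/s.
V_P = V_A + ω_rod × AP, with AP = 0.0268 m along the rod.
Components: V_Px = −rω sinθ − a·ω_rod·sinφ = -15.024 m/s;  V_Py = rω cosθ + a·ω_rod·cosφ = +6.3542 m/s.
|V_P| = √(V_Px² + V_Py²) = 16.313 m/s.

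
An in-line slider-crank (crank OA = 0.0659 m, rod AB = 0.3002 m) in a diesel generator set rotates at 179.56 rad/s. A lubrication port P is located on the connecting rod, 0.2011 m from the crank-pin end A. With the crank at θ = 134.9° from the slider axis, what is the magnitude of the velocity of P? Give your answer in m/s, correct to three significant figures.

ω = 179.6 rad/s.  Crank-pin speed |V_A| = rω = 11.833 m/s, perpendicular to OA.
Rod angle: sinφ = −(r/L) sinθ ⇒ φ = -8.946°; ω_rod = −rω cosθ/√(L²−r²sin²θ) = +28.166 rad/s.
V_P = V_A + ω_rod × AP, with AP = 0.2011 m along the rod.
Components: V_Px = −rω sinθ − a·ω_rod·sinφ = -7.501 m/s;  V_Py = rω cosθ + a·ω_rod·cosφ = -2.7573 m/s.
|V_P| = √(V_Px² + V_Py²) = 7.9918 m/s.

7.99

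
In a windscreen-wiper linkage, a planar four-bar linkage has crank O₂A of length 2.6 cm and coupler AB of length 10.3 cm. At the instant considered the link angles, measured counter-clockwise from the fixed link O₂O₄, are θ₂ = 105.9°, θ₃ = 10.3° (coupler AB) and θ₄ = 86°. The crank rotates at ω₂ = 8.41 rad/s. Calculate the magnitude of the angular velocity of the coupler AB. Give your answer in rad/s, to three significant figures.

0.746

ω₂ = 8.41 rad/s
Differentiating the loop-closure r₂e^{iθ₂}+r₃e^{iθ₃}=r₁+r₄e^{iθ₄} gives r₂ω₂e^{iθ₂}+r₃ω₃e^{iθ₃}=r₄ω₄e^{iθ₄}.
Eliminating the other unknown: ω₃ = r₂ω₂ sin(θ₄−θ₂) / [r₃ sin(θ₃−θ₄)].
Numerator sine = -0.34038; denominator sine = -0.96902.
Result = 0.026·8.41·(-0.34038) / (0.103·(-0.96902)) = +0.7457 rad/s; magnitude 0.7457 rad/s.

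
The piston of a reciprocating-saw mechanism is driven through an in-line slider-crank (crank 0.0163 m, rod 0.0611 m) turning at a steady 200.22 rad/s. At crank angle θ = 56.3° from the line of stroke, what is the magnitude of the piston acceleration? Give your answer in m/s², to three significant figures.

ω = 200.2 rad/s
x(θ) = r cosθ + √(L² − r² sin²θ); with ω constant, a = ω²·d²x/dθ².
d²x/dθ² = −r cosθ − r²(cos2θ)/√u − r⁴ sin²2θ/(4u^{3/2}),  u = L² − r² sin²θ = 0.00354931 m².
Substituting r = 0.0163 m, L = 0.0611 m, θ = 56.3°: d²x/dθ² = -0.0074013 m.
a = ω²·d²x/dθ² = (200.2)²·(-0.0074013) = -296.7 m/s²;  |a| = 296.7 m/s².

297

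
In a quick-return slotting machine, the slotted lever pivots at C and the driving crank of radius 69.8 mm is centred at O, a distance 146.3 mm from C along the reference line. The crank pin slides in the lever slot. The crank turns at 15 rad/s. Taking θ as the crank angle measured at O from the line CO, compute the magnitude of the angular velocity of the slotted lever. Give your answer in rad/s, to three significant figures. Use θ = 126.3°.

1.24

ω = 15 rad/s
Crank pin A relative to C: A = (d + r cosθ, r sinθ); lever angle φ = atan2(r sinθ, d + r cosθ).
Differentiating tanφ: φ̇ = rω(d cosθ + r)/(d² + r² + 2dr cosθ).
d² + r² + 2dr cosθ = |CA|² = 0.0141848 m²;  d cosθ + r = -0.016812 m.
|ω_lever| = |0.0698·15·-0.016812| / 0.0141848 = 1.2409 rad/s.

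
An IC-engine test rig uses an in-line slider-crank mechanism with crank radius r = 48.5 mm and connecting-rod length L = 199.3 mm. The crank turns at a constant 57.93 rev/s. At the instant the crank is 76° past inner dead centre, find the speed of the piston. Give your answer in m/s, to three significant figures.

ω = 2π·57.9 = 364 rad/s
For an in-line slider-crank, x = r cosθ + √(L² − r² sin²θ), so v = −rω sinθ·[1 + r cosθ/√(L² − r² sin²θ)].
With r = 0.0485 m, L = 0.1993 m, θ = 76°: √(L² − r² sin²θ) = 0.19366 m.
v = −0.0485·364·0.97030·[1 + 0.0485·0.24192/0.19366] = -18.167 m/s.
|v| = 18.167 m/s.

18.2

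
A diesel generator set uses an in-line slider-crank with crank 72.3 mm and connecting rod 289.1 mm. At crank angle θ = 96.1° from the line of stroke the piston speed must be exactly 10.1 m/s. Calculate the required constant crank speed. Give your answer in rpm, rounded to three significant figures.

For an in-line slider-crank, |v_piston| = rω|sinθ|·[1 + r cosθ/√(L² − r² sin²θ)].
With r = 0.0723 m, L = 0.2891 m, θ = 96.1°: the bracketed kinematic factor |dx/dθ| = 0.069918 m.
ω = v/|dx/dθ| = 10.1/0.069918 = 144.45 rad/s.
N = 60ω/(2π) = 1379.4 rpm.

1380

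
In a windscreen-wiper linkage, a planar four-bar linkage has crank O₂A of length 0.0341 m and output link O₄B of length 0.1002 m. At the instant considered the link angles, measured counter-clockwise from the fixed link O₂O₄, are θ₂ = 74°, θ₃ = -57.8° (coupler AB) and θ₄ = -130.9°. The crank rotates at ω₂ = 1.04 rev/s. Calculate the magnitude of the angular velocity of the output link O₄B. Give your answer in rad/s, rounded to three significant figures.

1.73

ω₂ = 6.535 rad/s (from 1.04 rev/s).
Differentiating the loop-closure r₂e^{iθ₂}+r₃e^{iθ₃}=r₁+r₄e^{iθ₄} gives r₂ω₂e^{iθ₂}+r₃ω₃e^{iθ₃}=r₄ω₄e^{iθ₄}.
Eliminating the other unknown: ω₄ = r₂ω₂ sin(θ₂−θ₃) / [r₄ sin(θ₄−θ₃)].
Numerator sine = +0.74548; denominator sine = -0.95681.
Result = 0.0341·6.535·(+0.74548) / (0.1002·(-0.95681)) = -1.7326 rad/s; magnitude 1.7326 rad/s.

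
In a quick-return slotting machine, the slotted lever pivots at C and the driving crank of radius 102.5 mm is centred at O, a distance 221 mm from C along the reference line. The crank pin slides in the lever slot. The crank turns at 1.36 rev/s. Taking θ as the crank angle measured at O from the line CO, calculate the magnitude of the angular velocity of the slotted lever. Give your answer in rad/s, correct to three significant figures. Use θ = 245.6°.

ω = 8.545 rad/s (from 1.36 rev/s).
Crank pin A relative to C: A = (d + r cosθ, r sinθ); lever angle φ = atan2(r sinθ, d + r cosθ).
Differentiating tanφ: φ̇ = rω(d cosθ + r)/(d² + r² + 2dr cosθ).
d² + r² + 2dr cosθ = |CA|² = 0.0406316 m²;  d cosθ + r = +0.011204 m.
|ω_lever| = |0.1025·8.545·+0.011204| / 0.0406316 = 0.24152 rad/s.

0.242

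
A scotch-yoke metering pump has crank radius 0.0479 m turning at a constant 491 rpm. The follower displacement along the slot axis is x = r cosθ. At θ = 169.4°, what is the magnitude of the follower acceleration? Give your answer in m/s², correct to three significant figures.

ω = 51.42 rad/s (from 491 rpm).
x = r cosθ ⇒ ẍ = −rω² cosθ (ω constant).
|a| = rω²|cosθ| = 0.0479·(51.42)²·|cos 169.4°| = 124.47 m/s².

124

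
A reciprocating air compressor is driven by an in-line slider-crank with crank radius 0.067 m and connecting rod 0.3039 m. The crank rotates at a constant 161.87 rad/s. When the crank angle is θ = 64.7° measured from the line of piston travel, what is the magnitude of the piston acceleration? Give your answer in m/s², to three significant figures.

503

ω = 161.9 rad/s
x(θ) = r cosθ + √(L² − r² sin²θ); with ω constant, a = ω²·d²x/dθ².
d²x/dθ² = −r cosθ − r²(cos2θ)/√u − r⁴ sin²2θ/(4u^{3/2}),  u = L² − r² sin²θ = 0.0886861 m².
Substituting r = 0.067 m, L = 0.3039 m, θ = 64.7°: d²x/dθ² = -0.019179 m.
a = ω²·d²x/dθ² = (161.9)²·(-0.019179) = -502.53 m/s²;  |a| = 502.53 m/s².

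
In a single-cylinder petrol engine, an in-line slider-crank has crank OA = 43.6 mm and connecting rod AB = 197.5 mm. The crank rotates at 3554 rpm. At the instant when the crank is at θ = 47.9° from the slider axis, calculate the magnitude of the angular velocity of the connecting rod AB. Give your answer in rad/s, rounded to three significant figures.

ω = 372.2 rad/s (converted from 3554 rpm).
The rod makes angle φ with the slider axis where L sinφ = r sinθ; differentiating, L cosφ·φ̇ = r ω cosθ.
L cosφ = √(L² − r² sin²θ) = 0.19483 m.
|ω_rod| = r ω |cosθ| / √(L² − r² sin²θ) = 0.0436·372.2·0.67043/0.19483 = 55.837 rad/s.

55.8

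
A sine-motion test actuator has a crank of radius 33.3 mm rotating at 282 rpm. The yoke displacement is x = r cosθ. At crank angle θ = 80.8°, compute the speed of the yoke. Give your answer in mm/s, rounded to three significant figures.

971

ω = 29.53 rad/s (from 282 rpm).
x = r cosθ ⇒ ẋ = −rω sinθ.
|v| = rω|sinθ| = 0.0333·29.53·|sin 80.8°| = 0.97073 m/s = 970.73 mm/s.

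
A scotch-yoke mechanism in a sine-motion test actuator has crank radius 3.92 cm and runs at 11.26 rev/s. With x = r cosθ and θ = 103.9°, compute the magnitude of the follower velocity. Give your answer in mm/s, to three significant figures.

2690

ω = 70.75 rad/s (from 11.26 rev/s).
x = r cosθ ⇒ ẋ = −rω sinθ.
|v| = rω|sinθ| = 0.0392·70.75·|sin 103.9°| = 2.6921 m/s = 2692.1 mm/s.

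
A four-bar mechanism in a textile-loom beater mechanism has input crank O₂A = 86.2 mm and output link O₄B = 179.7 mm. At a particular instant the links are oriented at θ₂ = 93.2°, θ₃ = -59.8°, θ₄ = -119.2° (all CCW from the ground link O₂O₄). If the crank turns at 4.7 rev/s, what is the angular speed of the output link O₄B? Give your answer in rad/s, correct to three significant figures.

ω₂ = 29.53 rad/s (from 4.7 rev/s).
Differentiating the loop-closure r₂e^{iθ₂}+r₃e^{iθ₃}=r₁+r₄e^{iθ₄} gives r₂ω₂e^{iθ₂}+r₃ω₃e^{iθ₃}=r₄ω₄e^{iθ₄}.
Eliminating the other unknown: ω₄ = r₂ω₂ sin(θ₂−θ₃) / [r₄ sin(θ₄−θ₃)].
Numerator sine = +0.45399; denominator sine = -0.86074.
Result = 0.0862·29.53·(+0.45399) / (0.1797·(-0.86074)) = -7.4715 rad/s; magnitude 7.4715 rad/s.

7.47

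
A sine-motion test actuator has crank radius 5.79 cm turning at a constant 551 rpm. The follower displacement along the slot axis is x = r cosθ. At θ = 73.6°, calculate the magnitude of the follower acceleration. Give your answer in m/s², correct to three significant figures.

54.4

ω = 57.7 rad/s (from 551 rpm).
x = r cosθ ⇒ ẍ = −rω² cosθ (ω constant).
|a| = rω²|cosθ| = 0.0579·(57.7)²·|cos 73.6°| = 54.427 m/s².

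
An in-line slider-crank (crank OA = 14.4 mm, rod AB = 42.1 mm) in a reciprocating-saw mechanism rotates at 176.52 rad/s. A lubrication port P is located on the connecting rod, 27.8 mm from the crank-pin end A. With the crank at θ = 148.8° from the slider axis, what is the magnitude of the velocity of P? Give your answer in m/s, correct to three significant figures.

1.29

ω = 176.5 rad/s.  Crank-pin speed |V_A| = rω = 2.5419 m/s, perpendicular to OA.
Rod angle: sinφ = −(r/L) sinθ ⇒ φ = -10.206°; ω_rod = −rω cosθ/√(L²−r²sin²θ) = +52.475 rad/s.
V_P = V_A + ω_rod × AP, with AP = 0.0278 m along the rod.
Components: V_Px = −rω sinθ − a·ω_rod·sinφ = -1.0583 m/s;  V_Py = rω cosθ + a·ω_rod·cosφ = -0.73852 m/s.
|V_P| = √(V_Px² + V_Py²) = 1.2905 m/s.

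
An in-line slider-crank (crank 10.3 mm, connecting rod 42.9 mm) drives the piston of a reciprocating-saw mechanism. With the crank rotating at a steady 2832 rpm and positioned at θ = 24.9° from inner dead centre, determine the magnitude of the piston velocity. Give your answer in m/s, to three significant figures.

1.57

ω = 2π·2832/60 = 296.6 rad/s
For an in-line slider-crank, x = r cosθ + √(L² − r² sin²θ), so v = −rω sinθ·[1 + r cosθ/√(L² − r² sin²θ)].
With r = 0.0103 m, L = 0.0429 m, θ = 24.9°: √(L² − r² sin²θ) = 0.04268 m.
v = −0.0103·296.6·0.42104·[1 + 0.0103·0.90704/0.04268] = -1.5676 m/s.
|v| = 1.5676 m/s.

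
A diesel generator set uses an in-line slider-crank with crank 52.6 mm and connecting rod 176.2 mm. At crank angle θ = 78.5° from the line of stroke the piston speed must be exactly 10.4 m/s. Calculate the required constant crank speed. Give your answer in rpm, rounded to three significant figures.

For an in-line slider-crank, |v_piston| = rω|sinθ|·[1 + r cosθ/√(L² − r² sin²θ)].
With r = 0.0526 m, L = 0.1762 m, θ = 78.5°: the bracketed kinematic factor |dx/dθ| = 0.054752 m.
ω = v/|dx/dθ| = 10.4/0.054752 = 189.95 rad/s.
N = 60ω/(2π) = 1813.9 rpm.

1810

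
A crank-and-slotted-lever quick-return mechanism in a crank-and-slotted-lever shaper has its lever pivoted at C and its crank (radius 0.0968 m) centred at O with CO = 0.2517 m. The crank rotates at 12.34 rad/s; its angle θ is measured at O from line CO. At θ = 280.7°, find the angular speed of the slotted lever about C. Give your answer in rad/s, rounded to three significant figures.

2.10

ω = 12.34 rad/s
Crank pin A relative to C: A = (d + r cosθ, r sinθ); lever angle φ = atan2(r sinθ, d + r cosθ).
Differentiating tanφ: φ̇ = rω(d cosθ + r)/(d² + r² + 2dr cosθ).
d² + r² + 2dr cosθ = |CA|² = 0.0817705 m²;  d cosθ + r = +0.14353 m.
|ω_lever| = |0.0968·12.34·+0.14353| / 0.0817705 = 2.0967 rad/s.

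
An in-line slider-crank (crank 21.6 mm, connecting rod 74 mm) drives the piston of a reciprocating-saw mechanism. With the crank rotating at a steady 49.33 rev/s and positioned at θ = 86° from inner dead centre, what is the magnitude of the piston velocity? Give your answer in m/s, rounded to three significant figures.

ω = 2π·49.3 = 309.9 rad/s
For an in-line slider-crank, x = r cosθ + √(L² − r² sin²θ), so v = −rω sinθ·[1 + r cosθ/√(L² − r² sin²θ)].
With r = 0.0216 m, L = 0.074 m, θ = 86°: √(L² − r² sin²θ) = 0.070793 m.
v = −0.0216·309.9·0.99756·[1 + 0.0216·0.06976/0.070793] = -6.8207 m/s.
|v| = 6.8207 m/s.

6.82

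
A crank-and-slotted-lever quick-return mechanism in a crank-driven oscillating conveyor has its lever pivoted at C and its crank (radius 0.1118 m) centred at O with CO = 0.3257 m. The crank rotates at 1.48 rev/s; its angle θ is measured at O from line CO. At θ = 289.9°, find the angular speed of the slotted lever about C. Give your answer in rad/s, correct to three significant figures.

1.61

ω = 9.299 rad/s (from 1.48 rev/s).
Crank pin A relative to C: A = (d + r cosθ, r sinθ); lever angle φ = atan2(r sinθ, d + r cosθ).
Differentiating tanφ: φ̇ = rω(d cosθ + r)/(d² + r² + 2dr cosθ).
d² + r² + 2dr cosθ = |CA|² = 0.143368 m²;  d cosθ + r = +0.22266 m.
|ω_lever| = |0.1118·9.299·+0.22266| / 0.143368 = 1.6146 rad/s.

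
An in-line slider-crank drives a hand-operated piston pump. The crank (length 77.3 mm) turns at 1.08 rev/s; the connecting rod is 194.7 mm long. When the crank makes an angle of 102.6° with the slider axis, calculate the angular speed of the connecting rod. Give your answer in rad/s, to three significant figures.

0.638

ω = 6.786 rad/s (converted from 1.08 rev/s).
The rod makes angle φ with the slider axis where L sinφ = r sinθ; differentiating, L cosφ·φ̇ = r ω cosθ.
L cosφ = √(L² − r² sin²θ) = 0.17949 m.
|ω_rod| = r ω |cosθ| / √(L² − r² sin²θ) = 0.0773·6.786·0.21814/0.17949 = 0.6375 rad/s.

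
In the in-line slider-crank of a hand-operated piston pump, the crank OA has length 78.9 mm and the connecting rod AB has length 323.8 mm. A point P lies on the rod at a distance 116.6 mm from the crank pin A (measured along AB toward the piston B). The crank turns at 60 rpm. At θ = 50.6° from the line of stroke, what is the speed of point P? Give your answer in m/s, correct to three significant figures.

0.452

ω = 6.283 rad/s.  Crank-pin speed |V_A| = rω = 0.49574 m/s, perpendicular to OA.
Rod angle: sinφ = −(r/L) sinθ ⇒ φ = -10.853°; ω_rod = −rω cosθ/√(L²−r²sin²θ) = -0.98948 rad/s.
V_P = V_A + ω_rod × AP, with AP = 0.1166 m along the rod.
Components: V_Px = −rω sinθ − a·ω_rod·sinφ = -0.4048 m/s;  V_Py = rω cosθ + a·ω_rod·cosφ = +0.20135 m/s.
|V_P| = √(V_Px² + V_Py²) = 0.45211 m/s.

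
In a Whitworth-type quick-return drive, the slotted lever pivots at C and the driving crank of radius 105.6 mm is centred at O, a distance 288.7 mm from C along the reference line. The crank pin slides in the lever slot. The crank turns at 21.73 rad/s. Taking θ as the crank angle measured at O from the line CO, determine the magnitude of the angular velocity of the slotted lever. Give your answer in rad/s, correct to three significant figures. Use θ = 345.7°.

5.76

ω = 21.73 rad/s
Crank pin A relative to C: A = (d + r cosθ, r sinθ); lever angle φ = atan2(r sinθ, d + r cosθ).
Differentiating tanφ: φ̇ = rω(d cosθ + r)/(d² + r² + 2dr cosθ).
d² + r² + 2dr cosθ = |CA|² = 0.153583 m²;  d cosθ + r = +0.38535 m.
|ω_lever| = |0.1056·21.73·+0.38535| / 0.153583 = 5.7576 rad/s.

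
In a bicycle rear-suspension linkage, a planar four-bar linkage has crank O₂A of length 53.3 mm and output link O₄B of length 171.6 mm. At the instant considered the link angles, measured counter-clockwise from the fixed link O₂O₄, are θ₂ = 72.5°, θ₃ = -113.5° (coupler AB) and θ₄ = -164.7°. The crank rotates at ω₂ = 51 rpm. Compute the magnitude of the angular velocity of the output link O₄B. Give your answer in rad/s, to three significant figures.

ω₂ = 5.341 rad/s (from 51 rpm).
Differentiating the loop-closure r₂e^{iθ₂}+r₃e^{iθ₃}=r₁+r₄e^{iθ₄} gives r₂ω₂e^{iθ₂}+r₃ω₃e^{iθ₃}=r₄ω₄e^{iθ₄}.
Eliminating the other unknown: ω₄ = r₂ω₂ sin(θ₂−θ₃) / [r₄ sin(θ₄−θ₃)].
Numerator sine = -0.10453; denominator sine = -0.77934.
Result = 0.0533·5.341·(-0.10453) / (0.1716·(-0.77934)) = +0.22249 rad/s; magnitude 0.22249 rad/s.

0.222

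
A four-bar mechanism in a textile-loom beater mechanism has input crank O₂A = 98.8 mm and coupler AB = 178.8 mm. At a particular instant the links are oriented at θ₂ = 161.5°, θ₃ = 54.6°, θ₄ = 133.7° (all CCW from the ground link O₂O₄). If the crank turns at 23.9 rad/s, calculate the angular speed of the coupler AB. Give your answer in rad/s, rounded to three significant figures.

6.27

ω₂ = 23.9 rad/s
Differentiating the loop-closure r₂e^{iθ₂}+r₃e^{iθ₃}=r₁+r₄e^{iθ₄} gives r₂ω₂e^{iθ₂}+r₃ω₃e^{iθ₃}=r₄ω₄e^{iθ₄}.
Eliminating the other unknown: ω₃ = r₂ω₂ sin(θ₄−θ₂) / [r₃ sin(θ₃−θ₄)].
Numerator sine = -0.46639; denominator sine = -0.98196.
Result = 0.0988·23.9·(-0.46639) / (0.1788·(-0.98196)) = +6.2725 rad/s; magnitude 6.2725 rad/s.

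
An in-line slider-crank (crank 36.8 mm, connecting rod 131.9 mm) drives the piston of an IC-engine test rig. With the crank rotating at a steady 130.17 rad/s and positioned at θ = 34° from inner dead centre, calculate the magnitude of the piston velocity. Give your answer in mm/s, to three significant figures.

ω = 130.2 rad/s
For an in-line slider-crank, x = r cosθ + √(L² − r² sin²θ), so v = −rω sinθ·[1 + r cosθ/√(L² − r² sin²θ)].
With r = 0.0368 m, L = 0.1319 m, θ = 34°: √(L² − r² sin²θ) = 0.13028 m.
v = −0.0368·130.2·0.55919·[1 + 0.0368·0.82904/0.13028] = -3.3059 m/s.
|v| = 3.3059 m/s = 3305.9 mm/s.

3310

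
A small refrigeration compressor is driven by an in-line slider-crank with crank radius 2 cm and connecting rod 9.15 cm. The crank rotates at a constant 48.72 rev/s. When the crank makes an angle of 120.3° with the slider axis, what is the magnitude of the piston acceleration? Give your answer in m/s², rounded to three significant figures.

1150

ω = 2π·48.7 = 306.1 rad/s
x(θ) = r cosθ + √(L² − r² sin²θ); with ω constant, a = ω²·d²x/dθ².
d²x/dθ² = −r cosθ − r²(cos2θ)/√u − r⁴ sin²2θ/(4u^{3/2}),  u = L² − r² sin²θ = 0.00807407 m².
Substituting r = 0.02 m, L = 0.0915 m, θ = 120.3°: d²x/dθ² = +0.012234 m.
a = ω²·d²x/dθ² = (306.1)²·(+0.012234) = +1146.4 m/s²;  |a| = 1146.4 m/s².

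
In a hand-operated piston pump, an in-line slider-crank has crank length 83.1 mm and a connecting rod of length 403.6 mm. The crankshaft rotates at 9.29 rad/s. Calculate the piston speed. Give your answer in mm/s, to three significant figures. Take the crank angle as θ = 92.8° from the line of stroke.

763

ω = 9.29 rad/s
For an in-line slider-crank, x = r cosθ + √(L² − r² sin²θ), so v = −rω sinθ·[1 + r cosθ/√(L² − r² sin²θ)].
With r = 0.0831 m, L = 0.4036 m, θ = 92.8°: √(L² − r² sin²θ) = 0.39497 m.
v = −0.0831·9.29·0.99881·[1 + 0.0831·-0.04885/0.39497] = -0.76315 m/s.
|v| = 0.76315 m/s = 763.15 mm/s.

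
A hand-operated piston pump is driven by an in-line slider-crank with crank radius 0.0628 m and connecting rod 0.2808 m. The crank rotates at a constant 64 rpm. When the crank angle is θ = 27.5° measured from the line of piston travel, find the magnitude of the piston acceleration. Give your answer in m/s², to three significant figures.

2.87

ω = 2π·64/60 = 6.702 rad/s
x(θ) = r cosθ + √(L² − r² sin²θ); with ω constant, a = ω²·d²x/dθ².
d²x/dθ² = −r cosθ − r²(cos2θ)/√u − r⁴ sin²2θ/(4u^{3/2}),  u = L² − r² sin²θ = 0.0780078 m².
Substituting r = 0.0628 m, L = 0.2808 m, θ = 27.5°: d²x/dθ² = -0.063923 m.
a = ω²·d²x/dθ² = (6.702)²·(-0.063923) = -2.8713 m/s²;  |a| = 2.8713 m/s².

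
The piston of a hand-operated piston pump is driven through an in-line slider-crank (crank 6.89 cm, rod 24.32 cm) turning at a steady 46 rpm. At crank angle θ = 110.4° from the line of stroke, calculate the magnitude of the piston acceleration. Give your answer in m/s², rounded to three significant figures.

0.909

ω = 2π·46/60 = 4.817 rad/s
x(θ) = r cosθ + √(L² − r² sin²θ); with ω constant, a = ω²·d²x/dθ².
d²x/dθ² = −r cosθ − r²(cos2θ)/√u − r⁴ sin²2θ/(4u^{3/2}),  u = L² − r² sin²θ = 0.0549758 m².
Substituting r = 0.0689 m, L = 0.2432 m, θ = 110.4°: d²x/dθ² = +0.039157 m.
a = ω²·d²x/dθ² = (4.817)²·(+0.039157) = +0.90861 m/s²;  |a| = 0.90861 m/s².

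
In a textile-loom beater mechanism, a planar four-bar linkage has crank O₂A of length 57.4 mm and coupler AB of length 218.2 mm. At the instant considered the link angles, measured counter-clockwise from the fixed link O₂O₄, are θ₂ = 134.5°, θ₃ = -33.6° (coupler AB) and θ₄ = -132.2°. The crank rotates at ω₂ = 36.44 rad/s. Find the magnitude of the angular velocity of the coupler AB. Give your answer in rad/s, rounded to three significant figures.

ω₂ = 36.44 rad/s
Differentiating the loop-closure r₂e^{iθ₂}+r₃e^{iθ₃}=r₁+r₄e^{iθ₄} gives r₂ω₂e^{iθ₂}+r₃ω₃e^{iθ₃}=r₄ω₄e^{iθ₄}.
Eliminating the other unknown: ω₃ = r₂ω₂ sin(θ₄−θ₂) / [r₃ sin(θ₃−θ₄)].
Numerator sine = +0.99834; denominator sine = +0.98876.
Result = 0.0574·36.44·(+0.99834) / (0.2182·(+0.98876)) = +9.6789 rad/s; magnitude 9.6789 rad/s.

9.68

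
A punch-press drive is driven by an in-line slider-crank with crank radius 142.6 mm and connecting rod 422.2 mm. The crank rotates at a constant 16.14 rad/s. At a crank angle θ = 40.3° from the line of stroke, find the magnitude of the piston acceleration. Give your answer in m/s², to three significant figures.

30.8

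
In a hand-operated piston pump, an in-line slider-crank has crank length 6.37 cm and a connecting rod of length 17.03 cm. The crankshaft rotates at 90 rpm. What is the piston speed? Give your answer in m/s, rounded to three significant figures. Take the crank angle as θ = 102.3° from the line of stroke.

0.536

ω = 2π·90/60 = 9.425 rad/s
For an in-line slider-crank, x = r cosθ + √(L² − r² sin²θ), so v = −rω sinθ·[1 + r cosθ/√(L² − r² sin²θ)].
With r = 0.0637 m, L = 0.1703 m, θ = 102.3°: √(L² − r² sin²θ) = 0.15852 m.
v = −0.0637·9.425·0.97705·[1 + 0.0637·-0.21303/0.15852] = -0.53636 m/s.
|v| = 0.53636 m/s.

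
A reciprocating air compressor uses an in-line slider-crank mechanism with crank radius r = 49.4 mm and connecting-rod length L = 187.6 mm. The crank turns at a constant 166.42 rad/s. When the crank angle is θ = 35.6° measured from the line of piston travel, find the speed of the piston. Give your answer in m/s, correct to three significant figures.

5.82

ω = 166.4 rad/s
For an in-line slider-crank, x = r cosθ + √(L² − r² sin²θ), so v = −rω sinθ·[1 + r cosθ/√(L² − r² sin²θ)].
With r = 0.0494 m, L = 0.1876 m, θ = 35.6°: √(L² − r² sin²θ) = 0.18538 m.
v = −0.0494·166.4·0.58212·[1 + 0.0494·0.81310/0.18538] = -5.8226 m/s.
|v| = 5.8226 m/s.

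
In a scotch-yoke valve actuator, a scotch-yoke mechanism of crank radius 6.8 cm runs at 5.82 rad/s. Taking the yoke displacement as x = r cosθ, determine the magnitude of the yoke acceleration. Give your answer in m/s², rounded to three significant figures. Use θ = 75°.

0.596

ω = 5.82 rad/s
x = r cosθ ⇒ ẍ = −rω² cosθ (ω constant).
|a| = rω²|cosθ| = 0.068·(5.82)²·|cos 75°| = 0.59614 m/s².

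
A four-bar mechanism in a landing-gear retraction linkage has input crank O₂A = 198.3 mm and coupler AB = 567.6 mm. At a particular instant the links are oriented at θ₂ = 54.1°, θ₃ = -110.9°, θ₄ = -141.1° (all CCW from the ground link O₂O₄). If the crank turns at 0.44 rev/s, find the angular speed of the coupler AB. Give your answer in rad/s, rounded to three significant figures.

ω₂ = 2.765 rad/s (from 0.44 rev/s).
Differentiating the loop-closure r₂e^{iθ₂}+r₃e^{iθ₃}=r₁+r₄e^{iθ₄} gives r₂ω₂e^{iθ₂}+r₃ω₃e^{iθ₃}=r₄ω₄e^{iθ₄}.
Eliminating the other unknown: ω₃ = r₂ω₂ sin(θ₄−θ₂) / [r₃ sin(θ₃−θ₄)].
Numerator sine = +0.26219; denominator sine = +0.50302.
Result = 0.1983·2.765·(+0.26219) / (0.5676·(+0.50302)) = +0.50343 rad/s; magnitude 0.50343 rad/s.

0.503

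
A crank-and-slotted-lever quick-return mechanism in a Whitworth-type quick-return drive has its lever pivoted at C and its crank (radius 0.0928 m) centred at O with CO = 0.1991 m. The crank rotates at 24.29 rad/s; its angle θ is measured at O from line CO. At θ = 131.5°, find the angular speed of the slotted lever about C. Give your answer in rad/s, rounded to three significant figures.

3.71

ω = 24.29 rad/s
Crank pin A relative to C: A = (d + r cosθ, r sinθ); lever angle φ = atan2(r sinθ, d + r cosθ).
Differentiating tanφ: φ̇ = rω(d cosθ + r)/(d² + r² + 2dr cosθ).
d² + r² + 2dr cosθ = |CA|² = 0.0237669 m²;  d cosθ + r = -0.039128 m.
|ω_lever| = |0.0928·24.29·-0.039128| / 0.0237669 = 3.711 rad/s.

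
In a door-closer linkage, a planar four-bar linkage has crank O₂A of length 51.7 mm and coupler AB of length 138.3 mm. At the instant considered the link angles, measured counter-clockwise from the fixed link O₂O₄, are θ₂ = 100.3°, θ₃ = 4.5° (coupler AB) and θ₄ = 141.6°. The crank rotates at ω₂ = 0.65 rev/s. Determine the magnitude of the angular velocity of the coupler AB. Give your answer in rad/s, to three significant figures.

1.48

ω₂ = 4.084 rad/s (from 0.65 rev/s).
Differentiating the loop-closure r₂e^{iθ₂}+r₃e^{iθ₃}=r₁+r₄e^{iθ₄} gives r₂ω₂e^{iθ₂}+r₃ω₃e^{iθ₃}=r₄ω₄e^{iθ₄}.
Eliminating the other unknown: ω₃ = r₂ω₂ sin(θ₄−θ₂) / [r₃ sin(θ₃−θ₄)].
Numerator sine = +0.66000; denominator sine = -0.68072.
Result = 0.0517·4.084·(+0.66000) / (0.1383·(-0.68072)) = -1.4803 rad/s; magnitude 1.4803 rad/s.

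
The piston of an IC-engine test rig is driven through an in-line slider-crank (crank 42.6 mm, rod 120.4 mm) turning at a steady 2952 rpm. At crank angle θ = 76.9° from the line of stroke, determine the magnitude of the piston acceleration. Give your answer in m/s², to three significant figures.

443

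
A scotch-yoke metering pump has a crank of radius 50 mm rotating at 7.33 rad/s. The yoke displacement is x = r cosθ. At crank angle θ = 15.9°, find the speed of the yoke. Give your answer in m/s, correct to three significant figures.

0.100

ω = 7.33 rad/s
x = r cosθ ⇒ ẋ = −rω sinθ.
|v| = rω|sinθ| = 0.05·7.33·|sin 15.9°| = 0.10041 m/s.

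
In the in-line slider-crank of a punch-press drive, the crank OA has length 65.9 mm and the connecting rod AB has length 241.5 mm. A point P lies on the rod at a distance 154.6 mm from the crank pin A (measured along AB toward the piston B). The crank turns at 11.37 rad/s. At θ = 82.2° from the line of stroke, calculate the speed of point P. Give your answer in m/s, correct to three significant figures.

ω = 11.37 rad/s.  Crank-pin speed |V_A| = rω = 0.74928 m/s, perpendicular to OA.
Rod angle: sinφ = −(r/L) sinθ ⇒ φ = -15.685°; ω_rod = −rω cosθ/√(L²−r²sin²θ) = -0.43736 rad/s.
V_P = V_A + ω_rod × AP, with AP = 0.1546 m along the rod.
Components: V_Px = −rω sinθ − a·ω_rod·sinφ = -0.76063 m/s;  V_Py = rω cosθ + a·ω_rod·cosφ = +0.036591 m/s.
|V_P| = √(V_Px² + V_Py²) = 0.76151 m/s.

0.762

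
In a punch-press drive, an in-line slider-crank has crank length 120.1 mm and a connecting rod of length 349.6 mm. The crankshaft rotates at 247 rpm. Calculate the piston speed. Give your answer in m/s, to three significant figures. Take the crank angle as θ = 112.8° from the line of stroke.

2.46

ω = 2π·247/60 = 25.87 rad/s
For an in-line slider-crank, x = r cosθ + √(L² − r² sin²θ), so v = −rω sinθ·[1 + r cosθ/√(L² − r² sin²θ)].
With r = 0.1201 m, L = 0.3496 m, θ = 112.8°: √(L² − r² sin²θ) = 0.33161 m.
v = −0.1201·25.87·0.92186·[1 + 0.1201·-0.38752/0.33161] = -2.4618 m/s.
|v| = 2.4618 m/s.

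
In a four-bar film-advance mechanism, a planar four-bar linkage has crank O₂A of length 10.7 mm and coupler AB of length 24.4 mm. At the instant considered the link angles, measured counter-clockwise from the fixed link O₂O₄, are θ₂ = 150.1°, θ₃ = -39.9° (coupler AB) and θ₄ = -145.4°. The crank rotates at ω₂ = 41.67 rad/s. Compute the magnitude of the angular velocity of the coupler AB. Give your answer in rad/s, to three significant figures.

17.1

ω₂ = 41.67 rad/s
Differentiating the loop-closure r₂e^{iθ₂}+r₃e^{iθ₃}=r₁+r₄e^{iθ₄} gives r₂ω₂e^{iθ₂}+r₃ω₃e^{iθ₃}=r₄ω₄e^{iθ₄}.
Eliminating the other unknown: ω₃ = r₂ω₂ sin(θ₄−θ₂) / [r₃ sin(θ₃−θ₄)].
Numerator sine = +0.90259; denominator sine = +0.96363.
Result = 0.0107·41.67·(+0.90259) / (0.0244·(+0.96363)) = +17.116 rad/s; magnitude 17.116 rad/s.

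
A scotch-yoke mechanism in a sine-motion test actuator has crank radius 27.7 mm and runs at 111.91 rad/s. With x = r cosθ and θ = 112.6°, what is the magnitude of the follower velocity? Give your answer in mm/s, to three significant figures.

ω = 111.9 rad/s
x = r cosθ ⇒ ẋ = −rω sinθ.
|v| = rω|sinθ| = 0.0277·111.9·|sin 112.6°| = 2.8619 m/s = 2861.9 mm/s.

2860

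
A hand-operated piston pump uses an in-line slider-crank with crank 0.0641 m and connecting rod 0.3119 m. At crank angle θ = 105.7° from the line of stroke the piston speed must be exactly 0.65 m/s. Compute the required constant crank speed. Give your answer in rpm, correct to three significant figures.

107

For an in-line slider-crank, |v_piston| = rω|sinθ|·[1 + r cosθ/√(L² − r² sin²θ)].
With r = 0.0641 m, L = 0.3119 m, θ = 105.7°: the bracketed kinematic factor |dx/dθ| = 0.058208 m.
ω = v/|dx/dθ| = 0.65/0.058208 = 11.167 rad/s.
N = 60ω/(2π) = 106.64 rpm.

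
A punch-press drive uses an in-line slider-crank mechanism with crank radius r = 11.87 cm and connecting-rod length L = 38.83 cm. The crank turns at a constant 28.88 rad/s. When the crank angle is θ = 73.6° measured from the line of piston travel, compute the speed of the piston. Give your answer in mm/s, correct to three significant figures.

ω = 28.88 rad/s
For an in-line slider-crank, x = r cosθ + √(L² − r² sin²θ), so v = −rω sinθ·[1 + r cosθ/√(L² − r² sin²θ)].
With r = 0.1187 m, L = 0.3883 m, θ = 73.6°: √(L² − r² sin²θ) = 0.37123 m.
v = −0.1187·28.88·0.95931·[1 + 0.1187·0.28234/0.37123] = -3.5855 m/s.
|v| = 3.5855 m/s = 3585.5 mm/s.

3590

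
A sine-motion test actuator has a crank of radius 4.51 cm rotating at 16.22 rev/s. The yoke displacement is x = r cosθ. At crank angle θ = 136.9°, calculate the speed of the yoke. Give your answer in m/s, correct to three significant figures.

ω = 101.9 rad/s (from 16.22 rev/s).
x = r cosθ ⇒ ẋ = −rω sinθ.
|v| = rω|sinθ| = 0.0451·101.9·|sin 136.9°| = 3.1405 m/s.

3.14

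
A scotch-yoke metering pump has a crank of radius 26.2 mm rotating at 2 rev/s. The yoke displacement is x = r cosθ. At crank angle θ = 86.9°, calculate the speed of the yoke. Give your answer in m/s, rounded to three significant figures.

0.329

ω = 12.57 rad/s (from 2 rev/s).
x = r cosθ ⇒ ẋ = −rω sinθ.
|v| = rω|sinθ| = 0.0262·12.57·|sin 86.9°| = 0.32876 m/s.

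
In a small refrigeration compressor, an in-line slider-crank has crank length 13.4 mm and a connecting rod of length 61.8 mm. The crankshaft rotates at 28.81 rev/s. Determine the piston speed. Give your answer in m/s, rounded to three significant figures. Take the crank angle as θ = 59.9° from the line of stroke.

ω = 2π·28.8 = 181 rad/s
For an in-line slider-crank, x = r cosθ + √(L² − r² sin²θ), so v = −rω sinθ·[1 + r cosθ/√(L² − r² sin²θ)].
With r = 0.0134 m, L = 0.0618 m, θ = 59.9°: √(L² − r² sin²θ) = 0.060703 m.
v = −0.0134·181·0.86515·[1 + 0.0134·0.50151/0.060703] = -2.3309 m/s.
|v| = 2.3309 m/s.

2.33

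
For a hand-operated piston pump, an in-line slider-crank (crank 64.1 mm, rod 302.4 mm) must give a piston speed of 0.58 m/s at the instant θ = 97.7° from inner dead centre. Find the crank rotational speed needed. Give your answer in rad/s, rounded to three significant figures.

9.40

For an in-line slider-crank, |v_piston| = rω|sinθ|·[1 + r cosθ/√(L² − r² sin²θ)].
With r = 0.0641 m, L = 0.3024 m, θ = 97.7°: the bracketed kinematic factor |dx/dθ| = 0.061677 m.
ω = v/|dx/dθ| = 0.58/0.061677 = 9.4039 rad/s.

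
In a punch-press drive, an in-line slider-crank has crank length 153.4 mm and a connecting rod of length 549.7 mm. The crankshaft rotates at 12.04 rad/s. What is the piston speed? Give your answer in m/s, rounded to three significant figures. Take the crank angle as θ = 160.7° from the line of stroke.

0.449

ω = 12.04 rad/s
For an in-line slider-crank, x = r cosθ + √(L² − r² sin²θ), so v = −rω sinθ·[1 + r cosθ/√(L² − r² sin²θ)].
With r = 0.1534 m, L = 0.5497 m, θ = 160.7°: √(L² − r² sin²θ) = 0.54736 m.
v = −0.1534·12.04·0.33051·[1 + 0.1534·-0.94380/0.54736] = -0.44897 m/s.
|v| = 0.44897 m/s.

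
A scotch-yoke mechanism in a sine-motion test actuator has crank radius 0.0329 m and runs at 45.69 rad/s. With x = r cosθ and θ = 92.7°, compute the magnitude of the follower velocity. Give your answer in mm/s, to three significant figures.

1500

ω = 45.69 rad/s
x = r cosθ ⇒ ẋ = −rω sinθ.
|v| = rω|sinθ| = 0.0329·45.69·|sin 92.7°| = 1.5015 m/s = 1501.5 mm/s.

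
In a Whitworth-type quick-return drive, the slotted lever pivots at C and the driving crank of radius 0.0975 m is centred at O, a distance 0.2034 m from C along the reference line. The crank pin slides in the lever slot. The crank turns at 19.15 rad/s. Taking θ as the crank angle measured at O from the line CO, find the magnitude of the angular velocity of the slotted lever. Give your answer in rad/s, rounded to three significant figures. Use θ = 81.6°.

4.19

ω = 19.15 rad/s
Crank pin A relative to C: A = (d + r cosθ, r sinθ); lever angle φ = atan2(r sinθ, d + r cosθ).
Differentiating tanφ: φ̇ = rω(d cosθ + r)/(d² + r² + 2dr cosθ).
d² + r² + 2dr cosθ = |CA|² = 0.0566719 m²;  d cosθ + r = +0.12721 m.
|ω_lever| = |0.0975·19.15·+0.12721| / 0.0566719 = 4.1912 rad/s.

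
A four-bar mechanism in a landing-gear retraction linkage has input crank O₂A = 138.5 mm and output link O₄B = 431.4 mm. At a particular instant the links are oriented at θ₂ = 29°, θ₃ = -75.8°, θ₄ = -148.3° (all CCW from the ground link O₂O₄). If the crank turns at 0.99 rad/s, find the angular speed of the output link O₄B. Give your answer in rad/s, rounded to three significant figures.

0.322

ω₂ = 0.99 rad/s
Differentiating the loop-closure r₂e^{iθ₂}+r₃e^{iθ₃}=r₁+r₄e^{iθ₄} gives r₂ω₂e^{iθ₂}+r₃ω₃e^{iθ₃}=r₄ω₄e^{iθ₄}.
Eliminating the other unknown: ω₄ = r₂ω₂ sin(θ₂−θ₃) / [r₄ sin(θ₄−θ₃)].
Numerator sine = +0.96682; denominator sine = -0.95372.
Result = 0.1385·0.99·(+0.96682) / (0.4314·(-0.95372)) = -0.32221 rad/s; magnitude 0.32221 rad/s.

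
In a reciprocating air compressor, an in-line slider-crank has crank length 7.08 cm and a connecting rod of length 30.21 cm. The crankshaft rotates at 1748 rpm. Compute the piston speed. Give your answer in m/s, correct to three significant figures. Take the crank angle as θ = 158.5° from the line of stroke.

ω = 2π·1748/60 = 183.1 rad/s
For an in-line slider-crank, x = r cosθ + √(L² − r² sin²θ), so v = −rω sinθ·[1 + r cosθ/√(L² − r² sin²θ)].
With r = 0.0708 m, L = 0.3021 m, θ = 158.5°: √(L² − r² sin²θ) = 0.30098 m.
v = −0.0708·183.1·0.36650·[1 + 0.0708·-0.93042/0.30098] = -3.7103 m/s.
|v| = 3.7103 m/s.

3.71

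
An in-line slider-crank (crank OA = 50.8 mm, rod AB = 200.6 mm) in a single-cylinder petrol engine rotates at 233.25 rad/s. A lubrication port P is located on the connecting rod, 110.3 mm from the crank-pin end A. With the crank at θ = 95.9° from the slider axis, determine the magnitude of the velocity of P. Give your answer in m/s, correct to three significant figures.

11.6

ω = 233.2 rad/s.  Crank-pin speed |V_A| = rω = 11.849 m/s, perpendicular to OA.
Rod angle: sinφ = −(r/L) sinθ ⇒ φ = -14.590°; ω_rod = −rω cosθ/√(L²−r²sin²θ) = +6.2741 rad/s.
V_P = V_A + ω_rod × AP, with AP = 0.1103 m along the rod.
Components: V_Px = −rω sinθ − a·ω_rod·sinφ = -11.612 m/s;  V_Py = rω cosθ + a·ω_rod·cosφ = -0.54828 m/s.
|V_P| = √(V_Px² + V_Py²) = 11.625 m/s.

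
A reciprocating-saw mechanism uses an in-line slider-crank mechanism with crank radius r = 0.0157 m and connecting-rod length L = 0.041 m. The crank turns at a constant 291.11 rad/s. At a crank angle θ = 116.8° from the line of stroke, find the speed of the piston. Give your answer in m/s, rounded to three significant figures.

ω = 291.1 rad/s
For an in-line slider-crank, x = r cosθ + √(L² − r² sin²θ), so v = −rω sinθ·[1 + r cosθ/√(L² − r² sin²θ)].
With r = 0.0157 m, L = 0.041 m, θ = 116.8°: √(L² − r² sin²θ) = 0.038531 m.
v = −0.0157·291.1·0.89259·[1 + 0.0157·-0.45088/0.038531] = -3.33 m/s.
|v| = 3.33 m/s.

3.33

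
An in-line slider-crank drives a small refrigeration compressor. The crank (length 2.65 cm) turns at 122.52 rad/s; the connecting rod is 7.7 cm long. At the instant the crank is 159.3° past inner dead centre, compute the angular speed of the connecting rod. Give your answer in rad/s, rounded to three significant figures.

ω = 122.5 rad/s
The rod makes angle φ with the slider axis where L sinφ = r sinθ; differentiating, L cosφ·φ̇ = r ω cosθ.
L cosφ = √(L² − r² sin²θ) = 0.076428 m.
|ω_rod| = r ω |cosθ| / √(L² − r² sin²θ) = 0.0265·122.5·0.93544/0.076428 = 39.739 rad/s.

39.7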